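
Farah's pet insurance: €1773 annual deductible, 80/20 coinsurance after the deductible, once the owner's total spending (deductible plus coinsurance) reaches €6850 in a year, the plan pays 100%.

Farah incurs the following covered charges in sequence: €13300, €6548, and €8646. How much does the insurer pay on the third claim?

€7184

Bill 1, €13300: €1773 to deductible, leaving €11527; 20% of €11527 = €2305.40. Owner pays €4078.40; OOP now €4078.40. Plan pays €13300 − €4078.40 = €9221.60.
Bill 2, €6548: deductible already satisfied, so owner's share is 20% × €6548 = €1309.60. Owner owes €1309.60 (running OOP €5388). Plan pays €6548 − €1309.60 = €5238.40.
Bill 3, €8646: deductible met; 20% of €8646 = €1729.20. OOP would hit €7117.20 > €6850, so the cap limits the owner to €6850 − €5388 = €1462. Plan pays €8646 − €1462 = €7184.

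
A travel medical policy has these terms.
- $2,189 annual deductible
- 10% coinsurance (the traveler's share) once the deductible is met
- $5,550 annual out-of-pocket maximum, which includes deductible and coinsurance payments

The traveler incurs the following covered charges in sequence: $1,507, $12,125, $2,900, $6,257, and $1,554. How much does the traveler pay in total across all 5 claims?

Claim 1 ($1,507): fully absorbed by the deductible. Traveler owes $1,507 (running OOP $1,507).
Claim 2 ($12,125): $682 finishes the deductible; $11,443 goes to coinsurance; coinsurance $11,443 × 10% = $1,144.30. Traveler pays $1,826.30; OOP now $3,333.30.
Claim 3 ($2,900): 10% coinsurance on $2,900 = $290. Traveler owes $290 (running OOP $3,623.30).
Claim 4 ($6,257): deductible already satisfied, so traveler's share is 10% × $6,257 = $625.70. Traveler owes $625.70 (running OOP $4,249).
Claim 5 ($1,554): deductible met; 10% of $1,554 = $155.40. Traveler pays $155.40; OOP now $4,404.40.
Summing the traveler's payments: $1,507 + $1,826.30 + $290 + $625.70 + $155.40 = $4,404.40.

$4,404.40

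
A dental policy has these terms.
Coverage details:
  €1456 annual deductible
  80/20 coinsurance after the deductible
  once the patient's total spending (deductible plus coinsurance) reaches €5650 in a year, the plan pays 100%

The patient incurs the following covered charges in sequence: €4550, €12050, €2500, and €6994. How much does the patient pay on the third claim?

€500

#1 (€4550): €1456 to deductible, leaving €3094; patient's 20% is €618.80. Patient owes €2074.80 (running OOP €2074.80).
#2 (€12050): 20% coinsurance on €12050 = €2410. Patient owes €2410 (running OOP €4484.80).
#3 (€2500): 20% coinsurance on €2500 = €500. Cost to patient: €500. OOP to date €4984.80.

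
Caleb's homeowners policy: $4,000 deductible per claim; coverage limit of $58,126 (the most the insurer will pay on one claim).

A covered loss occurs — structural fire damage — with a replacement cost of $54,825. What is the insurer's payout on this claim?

Less the $4,000 deductible: $54,825 − $4,000 = $50,825.
$50,825 ≤ $58,126, so the limit doesn't bind; insurer pays $50,825.

$50,825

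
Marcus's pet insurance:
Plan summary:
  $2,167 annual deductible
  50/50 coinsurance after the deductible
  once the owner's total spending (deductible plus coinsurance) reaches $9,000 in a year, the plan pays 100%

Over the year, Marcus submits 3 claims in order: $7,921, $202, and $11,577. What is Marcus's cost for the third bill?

#1 ($7,921): deductible takes $2,167, $5,754 remains; coinsurance $5,754 × 50% = $2,877. Owner pays $5,044; OOP now $5,044.
#2 ($202): deductible already satisfied, so owner's share is 50% × $202 = $101. Cost to owner: $101. OOP to date $5,145.
#3 ($11,577): deductible already satisfied, so owner's share is 50% × $11,577 = $5,788.50. OOP would hit $10,933.50 > $9,000, so the cap limits the owner to $9,000 − $5,145 = $3,855.

$3,855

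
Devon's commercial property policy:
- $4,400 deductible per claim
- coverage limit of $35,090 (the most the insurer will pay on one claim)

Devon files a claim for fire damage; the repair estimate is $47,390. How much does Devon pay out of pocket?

$12,300

After the deductible, $47,390 − $4,400 = $42,990 remains.
$42,990 exceeds the $35,090 limit, so the insurer pays the limit: $35,090.
The business bears the rest of the original loss: $47,390 − $35,090 = $12,300.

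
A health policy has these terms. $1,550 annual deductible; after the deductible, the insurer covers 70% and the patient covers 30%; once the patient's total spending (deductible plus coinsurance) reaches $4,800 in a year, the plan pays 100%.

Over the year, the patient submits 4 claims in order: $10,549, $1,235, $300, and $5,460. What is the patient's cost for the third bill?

Claim 1 ($10,549): $1,550 finishes the deductible; $8,999 goes to coinsurance; coinsurance $8,999 × 30% = $2,699.70. Patient owes $4,249.70 (running OOP $4,249.70).
Claim 2 ($1,235): 30% coinsurance on $1,235 = $370.50. Patient pays $370.50; OOP now $4,620.20.
Claim 3 ($300): deductible already satisfied, so patient's share is 30% × $300 = $90. Cost to patient: $90. OOP to date $4,710.20.

$90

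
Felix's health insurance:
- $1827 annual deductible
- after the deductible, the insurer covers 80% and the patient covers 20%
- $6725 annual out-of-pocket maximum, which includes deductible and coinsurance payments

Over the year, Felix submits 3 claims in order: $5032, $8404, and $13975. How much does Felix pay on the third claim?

$2576.20

#1 ($5032): $1827 finishes the deductible; $3205 goes to coinsurance; patient's 20% is $641. Patient pays $2468; OOP now $2468.
#2 ($8404): 20% coinsurance on $8404 = $1680.80. Cost to patient: $1680.80. OOP to date $4148.80.
#3 ($13975): deductible already satisfied, so patient's share is 20% × $13975 = $2795. Adding that to $4148.80 gives $6943.80, past the $6725 cap; patient pays only $6725 − $4148.80 = $2576.20.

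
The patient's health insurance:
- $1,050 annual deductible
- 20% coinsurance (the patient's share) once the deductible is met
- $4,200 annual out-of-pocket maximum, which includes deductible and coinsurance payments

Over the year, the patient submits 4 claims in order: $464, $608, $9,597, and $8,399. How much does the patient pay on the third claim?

Claim 1 ($464): all of it applies to the deductible. Cost to patient: $464. OOP to date $464.
Claim 2 ($608): $586 finishes the deductible; $22 goes to coinsurance; 20% of $22 = $4.40. Patient pays $590.40; OOP now $1,054.40.
Claim 3 ($9,597): deductible met; 20% of $9,597 = $1,919.40. Cost to patient: $1,919.40. OOP to date $2,973.80.

$1,919.40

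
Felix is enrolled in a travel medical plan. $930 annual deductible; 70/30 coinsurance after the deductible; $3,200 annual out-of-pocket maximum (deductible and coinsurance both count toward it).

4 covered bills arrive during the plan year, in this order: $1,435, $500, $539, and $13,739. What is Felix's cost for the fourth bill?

#1 ($1,435): $930 finishes the deductible; $505 goes to coinsurance; traveler's 30% is $151.50. Traveler owes $1,081.50 (running OOP $1,081.50).
#2 ($500): deductible already satisfied, so traveler's share is 30% × $500 = $150. Traveler owes $150 (running OOP $1,231.50).
#3 ($539): deductible met; 30% of $539 = $161.70. Traveler pays $161.70; OOP now $1,393.20.
#4 ($13,739): 30% coinsurance on $13,739 = $4,121.70. Adding that to $1,393.20 gives $5,514.90, past the $3,200 cap; traveler pays only $3,200 − $1,393.20 = $1,806.80.

$1,806.80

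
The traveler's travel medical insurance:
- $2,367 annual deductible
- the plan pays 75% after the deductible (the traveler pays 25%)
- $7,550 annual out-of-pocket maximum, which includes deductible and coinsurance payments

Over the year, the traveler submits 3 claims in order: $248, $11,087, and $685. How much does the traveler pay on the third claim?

$171.25

#1 ($248): entire amount goes to the deductible. Traveler owes $248 (running OOP $248).
#2 ($11,087): $2,119 finishes the deductible; $8,968 goes to coinsurance; coinsurance $8,968 × 25% = $2,242. Cost to traveler: $4,361. OOP to date $4,609.
#3 ($685): 25% coinsurance on $685 = $171.25. Traveler pays $171.25; OOP now $4,780.25.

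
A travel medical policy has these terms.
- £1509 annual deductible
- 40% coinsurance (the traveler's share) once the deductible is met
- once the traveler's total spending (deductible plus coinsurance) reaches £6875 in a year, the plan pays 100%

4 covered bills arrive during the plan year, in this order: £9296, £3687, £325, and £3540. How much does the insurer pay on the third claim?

£195

Bill 1, £9296: £1509 to deductible, leaving £7787; 40% of £7787 = £3114.80. Traveler owes £4623.80 (running OOP £4623.80). Plan pays £9296 − £4623.80 = £4672.20.
Bill 2, £3687: deductible already satisfied, so traveler's share is 40% × £3687 = £1474.80. Cost to traveler: £1474.80. OOP to date £6098.60. Insurer: £3687 − £1474.80 = £2212.20.
Bill 3, £325: 40% coinsurance on £325 = £130. Traveler pays £130; OOP now £6228.60. Plan pays £325 − £130 = £195.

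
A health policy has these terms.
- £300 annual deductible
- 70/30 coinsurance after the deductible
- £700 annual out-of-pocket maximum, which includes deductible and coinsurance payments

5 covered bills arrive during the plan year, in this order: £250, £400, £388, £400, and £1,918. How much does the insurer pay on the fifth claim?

£1,859.40

Claim 1 (£250): fully absorbed by the deductible. Patient owes £250 (running OOP £250). Plan pays £250 − £250 = £0.
Claim 2 (£400): £50 finishes the deductible; £350 goes to coinsurance; 30% of £350 = £105. Patient pays £155; OOP now £405. Plan pays £400 − £155 = £245.
Claim 3 (£388): deductible already satisfied, so patient's share is 30% × £388 = £116.40. Cost to patient: £116.40. OOP to date £521.40. Insurer: £388 − £116.40 = £271.60.
Claim 4 (£400): deductible already satisfied, so patient's share is 30% × £400 = £120. Patient pays £120; OOP now £641.40. Insurer: £400 − £120 = £280.
Claim 5 (£1,918): deductible already satisfied, so patient's share is 30% × £1,918 = £575.40. OOP would hit £1,216.80 > £700, so the cap limits the patient to £700 − £641.40 = £58.60. Plan pays £1,918 − £58.60 = £1,859.40.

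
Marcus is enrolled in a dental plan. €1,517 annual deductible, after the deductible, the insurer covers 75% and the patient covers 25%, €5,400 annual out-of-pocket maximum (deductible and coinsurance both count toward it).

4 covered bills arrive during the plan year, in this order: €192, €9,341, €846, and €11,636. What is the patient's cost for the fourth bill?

€1,667.50

#1 (€192): fully absorbed by the deductible. Patient pays €192; OOP now €192.
#2 (€9,341): €1,325 to deductible, leaving €8,016; 25% of €8,016 = €2,004. Cost to patient: €3,329. OOP to date €3,521.
#3 (€846): deductible already satisfied, so patient's share is 25% × €846 = €211.50. Cost to patient: €211.50. OOP to date €3,732.50.
#4 (€11,636): deductible met; 25% of €11,636 = €2,909. OOP would hit €6,641.50 > €5,400, so the cap limits the patient to €5,400 − €3,732.50 = €1,667.50.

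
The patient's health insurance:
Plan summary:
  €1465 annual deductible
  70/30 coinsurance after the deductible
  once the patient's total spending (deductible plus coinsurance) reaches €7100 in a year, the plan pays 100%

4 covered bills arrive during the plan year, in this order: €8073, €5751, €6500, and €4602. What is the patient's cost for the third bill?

Bill 1, €8073: deductible takes €1465, €6608 remains; 30% of €6608 = €1982.40. Cost to patient: €3447.40. OOP to date €3447.40.
Bill 2, €5751: 30% coinsurance on €5751 = €1725.30. Patient pays €1725.30; OOP now €5172.70.
Bill 3, €6500: deductible already satisfied, so patient's share is 30% × €6500 = €1950. Adding that to €5172.70 gives €7122.70, past the €7100 cap; patient pays only €7100 − €5172.70 = €1927.30.

€1927.30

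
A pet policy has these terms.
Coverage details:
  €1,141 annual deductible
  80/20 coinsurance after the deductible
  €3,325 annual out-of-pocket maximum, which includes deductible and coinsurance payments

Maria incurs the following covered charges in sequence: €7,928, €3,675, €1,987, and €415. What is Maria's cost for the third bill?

€91.60

Claim 1 (€7,928): €1,141 to deductible, leaving €6,787; 20% of €6,787 = €1,357.40. Owner owes €2,498.40 (running OOP €2,498.40).
Claim 2 (€3,675): deductible already satisfied, so owner's share is 20% × €3,675 = €735. Owner owes €735 (running OOP €3,233.40).
Claim 3 (€1,987): 20% coinsurance on €1,987 = €397.40. OOP would hit €3,630.80 > €3,325, so the cap limits the owner to €3,325 − €3,233.40 = €91.60.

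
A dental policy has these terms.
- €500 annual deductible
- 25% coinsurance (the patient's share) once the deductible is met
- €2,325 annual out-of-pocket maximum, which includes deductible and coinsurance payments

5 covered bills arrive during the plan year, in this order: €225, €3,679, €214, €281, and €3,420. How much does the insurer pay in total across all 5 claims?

€5,494

Bill 1, €225: fully absorbed by the deductible. Patient pays €225; OOP now €225. Insurer: €225 − €225 = €0.
Bill 2, €3,679: €275 to deductible, leaving €3,404; 25% of €3,404 = €851. Patient pays €1,126; OOP now €1,351. Plan pays €3,679 − €1,126 = €2,553.
Bill 3, €214: deductible already satisfied, so patient's share is 25% × €214 = €53.50. Patient pays €53.50; OOP now €1,404.50. Plan pays €214 − €53.50 = €160.50.
Bill 4, €281: deductible met; 25% of €281 = €70.25. Cost to patient: €70.25. OOP to date €1,474.75. Insurer: €281 − €70.25 = €210.75.
Bill 5, €3,420: deductible already satisfied, so patient's share is 25% × €3,420 = €855. Adding that to €1,474.75 gives €2,329.75, past the €2,325 cap; patient pays only €2,325 − €1,474.75 = €850.25. Insurer: €3,420 − €850.25 = €2,569.75.
Insurer total = bills − patient's total = €7,819 − €2,325 = €5,494.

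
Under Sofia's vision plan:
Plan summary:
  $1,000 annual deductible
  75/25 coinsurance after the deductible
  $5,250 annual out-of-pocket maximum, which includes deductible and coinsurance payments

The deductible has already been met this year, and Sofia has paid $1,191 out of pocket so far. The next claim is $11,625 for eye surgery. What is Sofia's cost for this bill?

The deductible is already satisfied, so the full bill goes to coinsurance.
Member's 25% share of $11,625 is $2,906.25.
Cumulative spending $1,191 + $2,906.25 = $4,097.25 stays under the $5,250 maximum.

$2,906.25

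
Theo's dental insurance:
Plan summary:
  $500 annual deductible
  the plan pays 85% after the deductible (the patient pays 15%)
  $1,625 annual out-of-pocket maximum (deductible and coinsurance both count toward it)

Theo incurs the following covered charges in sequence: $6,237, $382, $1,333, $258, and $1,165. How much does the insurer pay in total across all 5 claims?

$7,750

Bill 1, $6,237: $500 finishes the deductible; $5,737 goes to coinsurance; coinsurance $5,737 × 15% = $860.55. Patient pays $1,360.55; OOP now $1,360.55. Insurer: $6,237 − $1,360.55 = $4,876.45.
Bill 2, $382: deductible already satisfied, so patient's share is 15% × $382 = $57.30. Patient pays $57.30; OOP now $1,417.85. Insurer: $382 − $57.30 = $324.70.
Bill 3, $1,333: 15% coinsurance on $1,333 = $199.95. Patient pays $199.95; OOP now $1,617.80. Plan pays $1,333 − $199.95 = $1,133.05.
Bill 4, $258: deductible already satisfied, so patient's share is 15% × $258 = $38.70. OOP would hit $1,656.50 > $1,625, so the cap limits the patient to $1,625 − $1,617.80 = $7.20. Insurer: $258 − $7.20 = $250.80.
Bill 5, $1,165: deductible already satisfied, so patient's share is 15% × $1,165 = $174.75. That would push OOP to $1,799.75, over the $1,625 cap, so patient pays $1,625 − $1,625 = $0. Insurer: $1,165 − $0 = $1,165.
Insurer total = bills − patient's total = $9,375 − $1,625 = $7,750.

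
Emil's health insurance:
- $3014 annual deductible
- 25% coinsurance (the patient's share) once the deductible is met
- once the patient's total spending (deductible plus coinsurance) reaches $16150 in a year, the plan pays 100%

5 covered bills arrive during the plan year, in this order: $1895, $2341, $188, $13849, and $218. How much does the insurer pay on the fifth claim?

$163.50

Bill 1, $1895: all of it applies to the deductible. Patient pays $1895; OOP now $1895. Insurer: $1895 − $1895 = $0.
Bill 2, $2341: $1119 to deductible, leaving $1222; 25% of $1222 = $305.50. Patient pays $1424.50; OOP now $3319.50. Insurer: $2341 − $1424.50 = $916.50.
Bill 3, $188: deductible already satisfied, so patient's share is 25% × $188 = $47. Patient pays $47; OOP now $3366.50. Insurer: $188 − $47 = $141.
Bill 4, $13849: 25% coinsurance on $13849 = $3462.25. Cost to patient: $3462.25. OOP to date $6828.75. Plan pays $13849 − $3462.25 = $10386.75.
Bill 5, $218: deductible already satisfied, so patient's share is 25% × $218 = $54.50. Cost to patient: $54.50. OOP to date $6883.25. Insurer: $218 − $54.50 = $163.50.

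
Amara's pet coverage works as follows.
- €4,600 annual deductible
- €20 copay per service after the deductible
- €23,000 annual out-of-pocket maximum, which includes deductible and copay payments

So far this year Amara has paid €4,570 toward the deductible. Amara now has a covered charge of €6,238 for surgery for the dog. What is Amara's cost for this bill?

€50

Deductible still to meet: €4,600 − €4,570 = €30.
After the €30 deductible portion, €6,238 − €30 = €6,208 is subject to the copay.
Copay on this service: €20.
So the owner owes €30 + €20 = €50 before any cap.
Year-to-date out-of-pocket becomes €4,570 + €50 = €4,620, still under the €23,000 maximum, so no cap applies.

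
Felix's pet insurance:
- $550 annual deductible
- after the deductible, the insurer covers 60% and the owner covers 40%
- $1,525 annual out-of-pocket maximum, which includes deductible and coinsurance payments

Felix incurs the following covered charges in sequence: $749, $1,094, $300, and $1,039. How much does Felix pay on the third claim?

$120

Claim 1 ($749): deductible takes $550, $199 remains; coinsurance $199 × 40% = $79.60. Owner pays $629.60; OOP now $629.60.
Claim 2 ($1,094): 40% coinsurance on $1,094 = $437.60. Cost to owner: $437.60. OOP to date $1,067.20.
Claim 3 ($300): deductible already satisfied, so owner's share is 40% × $300 = $120. Owner pays $120; OOP now $1,187.20.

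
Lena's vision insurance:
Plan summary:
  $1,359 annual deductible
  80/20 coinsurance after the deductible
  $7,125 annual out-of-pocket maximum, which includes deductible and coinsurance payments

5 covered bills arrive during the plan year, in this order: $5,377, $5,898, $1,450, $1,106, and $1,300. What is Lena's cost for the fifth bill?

Bill 1, $5,377: $1,359 finishes the deductible; $4,018 goes to coinsurance; coinsurance $4,018 × 20% = $803.60. Cost to member: $2,162.60. OOP to date $2,162.60.
Bill 2, $5,898: deductible already satisfied, so member's share is 20% × $5,898 = $1,179.60. Member pays $1,179.60; OOP now $3,342.20.
Bill 3, $1,450: deductible already satisfied, so member's share is 20% × $1,450 = $290. Cost to member: $290. OOP to date $3,632.20.
Bill 4, $1,106: 20% coinsurance on $1,106 = $221.20. Member owes $221.20 (running OOP $3,853.40).
Bill 5, $1,300: deductible met; 20% of $1,300 = $260. Member owes $260 (running OOP $4,113.40).

$260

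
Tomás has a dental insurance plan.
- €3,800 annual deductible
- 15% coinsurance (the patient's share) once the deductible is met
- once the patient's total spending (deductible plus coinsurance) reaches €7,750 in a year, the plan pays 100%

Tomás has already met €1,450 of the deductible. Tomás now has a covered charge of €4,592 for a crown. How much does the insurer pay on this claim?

€1,905.70

€1,450 of the €3,800 deductible is already met, leaving €2,350.
That leaves €4,592 − €2,350 = €2,242 for coinsurance.
15% of €2,242 = €336.30 falls to the patient.
That puts the patient's cost at €2,350 + €336.30 = €2,686.30 before any cap.
Cumulative spending €1,450 + €2,686.30 = €4,136.30 stays under the €7,750 maximum.
The plan picks up €4,592 − €2,686.30 = €1,905.70.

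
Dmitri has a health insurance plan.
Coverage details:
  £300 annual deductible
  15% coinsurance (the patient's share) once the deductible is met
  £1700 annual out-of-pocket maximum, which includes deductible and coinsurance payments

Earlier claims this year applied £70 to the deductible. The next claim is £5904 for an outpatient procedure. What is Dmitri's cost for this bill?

Remaining deductible: £300 − £70 = £230.
That leaves £5904 − £230 = £5674 for coinsurance.
Patient's 15% share of £5674 is £851.10.
Patient responsibility before any cap: £230 + £851.10 = £1081.10.
Total out-of-pocket so far would be £70 + £1081.10 = £1151.10, below the £1700 cap — no reduction.

£1081.10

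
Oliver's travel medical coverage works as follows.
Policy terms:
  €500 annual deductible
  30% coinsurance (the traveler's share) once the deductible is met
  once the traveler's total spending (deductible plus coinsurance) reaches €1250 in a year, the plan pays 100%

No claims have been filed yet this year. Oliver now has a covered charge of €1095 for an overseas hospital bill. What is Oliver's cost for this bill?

The full €500 deductible is still open; €500 of this bill applies to it.
That leaves €1095 − €500 = €595 for coinsurance.
Traveler's 30% share of €595 is €178.50.
Traveler responsibility before any cap: €500 + €178.50 = €678.50.
Year-to-date out-of-pocket becomes €0 + €678.50 = €678.50, still under the €1250 maximum, so no cap applies.

€678.50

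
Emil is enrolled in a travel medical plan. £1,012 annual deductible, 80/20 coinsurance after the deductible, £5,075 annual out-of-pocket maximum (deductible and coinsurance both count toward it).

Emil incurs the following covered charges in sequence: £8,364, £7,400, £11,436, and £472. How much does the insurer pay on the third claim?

£10,323.40

#1 (£8,364): £1,012 finishes the deductible; £7,352 goes to coinsurance; 20% of £7,352 = £1,470.40. Traveler owes £2,482.40 (running OOP £2,482.40). Plan pays £8,364 − £2,482.40 = £5,881.60.
#2 (£7,400): 20% coinsurance on £7,400 = £1,480. Cost to traveler: £1,480. OOP to date £3,962.40. Insurer: £7,400 − £1,480 = £5,920.
#3 (£11,436): 20% coinsurance on £11,436 = £2,287.20. Adding that to £3,962.40 gives £6,249.60, past the £5,075 cap; traveler pays only £5,075 − £3,962.40 = £1,112.60. Plan pays £11,436 − £1,112.60 = £10,323.40.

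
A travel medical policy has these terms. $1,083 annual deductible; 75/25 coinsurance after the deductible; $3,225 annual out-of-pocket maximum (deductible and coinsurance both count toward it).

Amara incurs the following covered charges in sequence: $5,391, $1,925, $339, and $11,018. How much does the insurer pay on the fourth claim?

$10,519

Bill 1, $5,391: $1,083 finishes the deductible; $4,308 goes to coinsurance; coinsurance $4,308 × 25% = $1,077. Traveler pays $2,160; OOP now $2,160. Insurer: $5,391 − $2,160 = $3,231.
Bill 2, $1,925: deductible already satisfied, so traveler's share is 25% × $1,925 = $481.25. Traveler pays $481.25; OOP now $2,641.25. Plan pays $1,925 − $481.25 = $1,443.75.
Bill 3, $339: deductible already satisfied, so traveler's share is 25% × $339 = $84.75. Cost to traveler: $84.75. OOP to date $2,726. Insurer: $339 − $84.75 = $254.25.
Bill 4, $11,018: deductible already satisfied, so traveler's share is 25% × $11,018 = $2,754.50. Adding that to $2,726 gives $5,480.50, past the $3,225 cap; traveler pays only $3,225 − $2,726 = $499. Insurer: $11,018 − $499 = $10,519.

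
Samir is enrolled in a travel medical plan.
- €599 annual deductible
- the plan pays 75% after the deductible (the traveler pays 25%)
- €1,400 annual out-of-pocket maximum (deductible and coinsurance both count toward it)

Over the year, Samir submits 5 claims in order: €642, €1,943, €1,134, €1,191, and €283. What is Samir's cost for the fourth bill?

Claim 1 — €642: €599 finishes the deductible; €43 goes to coinsurance; coinsurance €43 × 25% = €10.75. Traveler owes €609.75 (running OOP €609.75).
Claim 2 — €1,943: deductible already satisfied, so traveler's share is 25% × €1,943 = €485.75. Traveler owes €485.75 (running OOP €1,095.50).
Claim 3 — €1,134: 25% coinsurance on €1,134 = €283.50. Traveler pays €283.50; OOP now €1,379.
Claim 4 — €1,191: deductible met; 25% of €1,191 = €297.75. That would push OOP to €1,676.75, over the €1,400 cap, so traveler pays €1,400 − €1,379 = €21.

€21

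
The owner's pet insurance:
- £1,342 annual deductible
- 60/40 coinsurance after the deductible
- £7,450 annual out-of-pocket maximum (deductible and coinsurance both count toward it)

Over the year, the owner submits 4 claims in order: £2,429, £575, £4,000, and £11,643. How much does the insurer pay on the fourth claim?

£7,799.80

Claim 1 — £2,429: deductible takes £1,342, £1,087 remains; owner's 40% is £434.80. Owner pays £1,776.80; OOP now £1,776.80. Plan pays £2,429 − £1,776.80 = £652.20.
Claim 2 — £575: deductible met; 40% of £575 = £230. Owner pays £230; OOP now £2,006.80. Insurer: £575 − £230 = £345.
Claim 3 — £4,000: 40% coinsurance on £4,000 = £1,600. Owner pays £1,600; OOP now £3,606.80. Insurer: £4,000 − £1,600 = £2,400.
Claim 4 — £11,643: deductible met; 40% of £11,643 = £4,657.20. Adding that to £3,606.80 gives £8,264, past the £7,450 cap; owner pays only £7,450 − £3,606.80 = £3,843.20. Insurer: £11,643 − £3,843.20 = £7,799.80.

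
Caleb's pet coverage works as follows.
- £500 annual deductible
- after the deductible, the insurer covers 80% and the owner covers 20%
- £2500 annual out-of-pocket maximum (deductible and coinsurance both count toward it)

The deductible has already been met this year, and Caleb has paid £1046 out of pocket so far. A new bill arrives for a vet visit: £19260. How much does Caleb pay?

£1454

The deductible is already satisfied, so the full bill goes to coinsurance.
Owner's 20% share of £19260 is £3852.
Adding £3852 to the £1046 already spent would give £4898, which exceeds the £2500 cap; the owner pays just £2500 − £1046 = £1454.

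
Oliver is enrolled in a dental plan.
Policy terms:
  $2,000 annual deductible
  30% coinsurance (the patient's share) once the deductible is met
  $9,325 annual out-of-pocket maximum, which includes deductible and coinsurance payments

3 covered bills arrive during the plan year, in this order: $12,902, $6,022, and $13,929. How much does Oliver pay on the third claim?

$2,247.80

#1 ($12,902): deductible takes $2,000, $10,902 remains; patient's 30% is $3,270.60. Patient owes $5,270.60 (running OOP $5,270.60).
#2 ($6,022): 30% coinsurance on $6,022 = $1,806.60. Patient pays $1,806.60; OOP now $7,077.20.
#3 ($13,929): deductible already satisfied, so patient's share is 30% × $13,929 = $4,178.70. That would push OOP to $11,255.90, over the $9,325 cap, so patient pays $9,325 − $7,077.20 = $2,247.80.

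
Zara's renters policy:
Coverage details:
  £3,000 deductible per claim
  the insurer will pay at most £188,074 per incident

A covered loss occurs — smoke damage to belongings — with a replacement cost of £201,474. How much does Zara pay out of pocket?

Subtract the deductible: £201,474 − £3,000 = £198,474.
Since £198,474 > £188,074, the payout is capped at £188,074.
The tenant bears the rest of the original loss: £201,474 − £188,074 = £13,400.

£13,400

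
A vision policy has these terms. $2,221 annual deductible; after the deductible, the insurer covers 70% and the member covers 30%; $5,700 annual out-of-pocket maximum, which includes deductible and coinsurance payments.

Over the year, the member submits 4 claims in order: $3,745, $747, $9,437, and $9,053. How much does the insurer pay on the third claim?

$6,639.30

#1 ($3,745): $2,221 finishes the deductible; $1,524 goes to coinsurance; 30% of $1,524 = $457.20. Member pays $2,678.20; OOP now $2,678.20. Plan pays $3,745 − $2,678.20 = $1,066.80.
#2 ($747): 30% coinsurance on $747 = $224.10. Cost to member: $224.10. OOP to date $2,902.30. Insurer: $747 − $224.10 = $522.90.
#3 ($9,437): 30% coinsurance on $9,437 = $2,831.10. Adding that to $2,902.30 gives $5,733.40, past the $5,700 cap; member pays only $5,700 − $2,902.30 = $2,797.70. Plan pays $9,437 − $2,797.70 = $6,639.30.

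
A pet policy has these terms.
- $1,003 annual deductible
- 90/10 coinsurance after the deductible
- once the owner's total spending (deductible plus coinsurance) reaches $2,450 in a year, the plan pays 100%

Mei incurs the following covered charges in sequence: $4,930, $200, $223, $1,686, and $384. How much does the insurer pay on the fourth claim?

Claim 1 ($4,930): $1,003 finishes the deductible; $3,927 goes to coinsurance; owner's 10% is $392.70. Owner pays $1,395.70; OOP now $1,395.70. Insurer: $4,930 − $1,395.70 = $3,534.30.
Claim 2 ($200): deductible already satisfied, so owner's share is 10% × $200 = $20. Owner pays $20; OOP now $1,415.70. Insurer: $200 − $20 = $180.
Claim 3 ($223): deductible already satisfied, so owner's share is 10% × $223 = $22.30. Owner pays $22.30; OOP now $1,438. Plan pays $223 − $22.30 = $200.70.
Claim 4 ($1,686): deductible met; 10% of $1,686 = $168.60. Owner owes $168.60 (running OOP $1,606.60). Plan pays $1,686 − $168.60 = $1,517.40.

$1,517.40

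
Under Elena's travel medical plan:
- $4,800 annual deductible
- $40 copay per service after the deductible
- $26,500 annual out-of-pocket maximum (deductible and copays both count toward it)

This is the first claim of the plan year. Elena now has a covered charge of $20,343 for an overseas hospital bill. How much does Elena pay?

$4,840

Nothing has been paid toward the $4,800 deductible, so the first $4,800 of this charge is applied there.
That leaves $20,343 − $4,800 = $15,543 for the copay.
Copay on this service: $40.
That puts the traveler's cost at $4,800 + $40 = $4,840 before any cap.
Cumulative spending $0 + $4,840 = $4,840 stays under the $26,500 maximum.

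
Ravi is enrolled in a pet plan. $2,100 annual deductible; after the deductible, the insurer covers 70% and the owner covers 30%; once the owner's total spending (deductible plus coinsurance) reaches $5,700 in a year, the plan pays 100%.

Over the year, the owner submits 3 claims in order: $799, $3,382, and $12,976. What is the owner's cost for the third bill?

$2,975.70

Bill 1, $799: all of it applies to the deductible. Cost to owner: $799. OOP to date $799.
Bill 2, $3,382: deductible takes $1,301, $2,081 remains; 30% of $2,081 = $624.30. Owner pays $1,925.30; OOP now $2,724.30.
Bill 3, $12,976: 30% coinsurance on $12,976 = $3,892.80. OOP would hit $6,617.10 > $5,700, so the cap limits the owner to $5,700 − $2,724.30 = $2,975.70.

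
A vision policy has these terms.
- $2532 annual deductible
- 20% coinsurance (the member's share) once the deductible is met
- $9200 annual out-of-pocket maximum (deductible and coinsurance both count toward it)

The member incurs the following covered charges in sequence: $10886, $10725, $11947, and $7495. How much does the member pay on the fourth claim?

$462.80

Bill 1, $10886: deductible takes $2532, $8354 remains; 20% of $8354 = $1670.80. Cost to member: $4202.80. OOP to date $4202.80.
Bill 2, $10725: 20% coinsurance on $10725 = $2145. Member pays $2145; OOP now $6347.80.
Bill 3, $11947: deductible met; 20% of $11947 = $2389.40. Member owes $2389.40 (running OOP $8737.20).
Bill 4, $7495: deductible already satisfied, so member's share is 20% × $7495 = $1499. That would push OOP to $10236.20, over the $9200 cap, so member pays $9200 − $8737.20 = $462.80.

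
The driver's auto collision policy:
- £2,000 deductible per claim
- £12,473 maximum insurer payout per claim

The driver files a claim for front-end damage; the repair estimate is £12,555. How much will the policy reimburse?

After the deductible, £12,555 − £2,000 = £10,555 remains.
£10,555 ≤ £12,473, so the limit doesn't bind; insurer pays £10,555.

£10,555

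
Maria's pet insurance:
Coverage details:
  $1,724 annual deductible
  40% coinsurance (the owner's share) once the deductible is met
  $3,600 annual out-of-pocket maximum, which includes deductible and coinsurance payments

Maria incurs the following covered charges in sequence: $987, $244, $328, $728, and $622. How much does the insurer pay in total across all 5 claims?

Bill 1, $987: fully absorbed by the deductible. Cost to owner: $987. OOP to date $987. Insurer: $987 − $987 = $0.
Bill 2, $244: fully absorbed by the deductible. Owner pays $244; OOP now $1,231. Insurer: $244 − $244 = $0.
Bill 3, $328: all of it applies to the deductible. Cost to owner: $328. OOP to date $1,559. Plan pays $328 − $328 = $0.
Bill 4, $728: deductible takes $165, $563 remains; coinsurance $563 × 40% = $225.20. Owner owes $390.20 (running OOP $1,949.20). Plan pays $728 − $390.20 = $337.80.
Bill 5, $622: deductible already satisfied, so owner's share is 40% × $622 = $248.80. Owner pays $248.80; OOP now $2,198. Insurer: $622 − $248.80 = $373.20.
Insurer total: $0 + $0 + $0 + $337.80 + $373.20 = $711.

$711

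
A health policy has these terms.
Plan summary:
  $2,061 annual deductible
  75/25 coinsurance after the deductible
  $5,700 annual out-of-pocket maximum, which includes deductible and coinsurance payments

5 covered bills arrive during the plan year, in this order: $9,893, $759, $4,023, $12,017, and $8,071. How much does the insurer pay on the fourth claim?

Bill 1, $9,893: $2,061 finishes the deductible; $7,832 goes to coinsurance; 25% of $7,832 = $1,958. Patient pays $4,019; OOP now $4,019. Insurer: $9,893 − $4,019 = $5,874.
Bill 2, $759: deductible already satisfied, so patient's share is 25% × $759 = $189.75. Patient pays $189.75; OOP now $4,208.75. Plan pays $759 − $189.75 = $569.25.
Bill 3, $4,023: deductible met; 25% of $4,023 = $1,005.75. Patient pays $1,005.75; OOP now $5,214.50. Plan pays $4,023 − $1,005.75 = $3,017.25.
Bill 4, $12,017: 25% coinsurance on $12,017 = $3,004.25. Adding that to $5,214.50 gives $8,218.75, past the $5,700 cap; patient pays only $5,700 − $5,214.50 = $485.50. Plan pays $12,017 − $485.50 = $11,531.50.

$11,531.50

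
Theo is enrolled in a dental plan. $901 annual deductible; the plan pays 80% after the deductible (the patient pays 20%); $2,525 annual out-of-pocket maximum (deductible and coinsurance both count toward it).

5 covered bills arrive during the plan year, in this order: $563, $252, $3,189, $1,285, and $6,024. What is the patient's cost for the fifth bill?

Claim 1 — $563: all of it applies to the deductible. Cost to patient: $563. OOP to date $563.
Claim 2 — $252: all of it applies to the deductible. Patient pays $252; OOP now $815.
Claim 3 — $3,189: $86 finishes the deductible; $3,103 goes to coinsurance; 20% of $3,103 = $620.60. Cost to patient: $706.60. OOP to date $1,521.60.
Claim 4 — $1,285: deductible met; 20% of $1,285 = $257. Patient pays $257; OOP now $1,778.60.
Claim 5 — $6,024: deductible met; 20% of $6,024 = $1,204.80. Adding that to $1,778.60 gives $2,983.40, past the $2,525 cap; patient pays only $2,525 − $1,778.60 = $746.40.

$746.40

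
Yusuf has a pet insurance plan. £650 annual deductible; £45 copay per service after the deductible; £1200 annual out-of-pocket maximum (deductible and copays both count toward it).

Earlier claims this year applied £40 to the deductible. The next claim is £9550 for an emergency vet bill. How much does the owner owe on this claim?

Deductible still to meet: £650 − £40 = £610.
The remaining £8940 (= £9550 − £610) moves to the copay.
Copay on this service: £45.
Owner responsibility before any cap: £610 + £45 = £655.
Cumulative spending £40 + £655 = £695 stays under the £1200 maximum.

£655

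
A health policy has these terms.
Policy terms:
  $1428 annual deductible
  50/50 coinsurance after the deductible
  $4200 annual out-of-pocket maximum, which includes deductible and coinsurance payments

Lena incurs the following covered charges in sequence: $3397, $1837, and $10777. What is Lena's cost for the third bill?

#1 ($3397): deductible takes $1428, $1969 remains; 50% of $1969 = $984.50. Cost to patient: $2412.50. OOP to date $2412.50.
#2 ($1837): 50% coinsurance on $1837 = $918.50. Patient owes $918.50 (running OOP $3331).
#3 ($10777): 50% coinsurance on $10777 = $5388.50. OOP would hit $8719.50 > $4200, so the cap limits the patient to $4200 − $3331 = $869.

$869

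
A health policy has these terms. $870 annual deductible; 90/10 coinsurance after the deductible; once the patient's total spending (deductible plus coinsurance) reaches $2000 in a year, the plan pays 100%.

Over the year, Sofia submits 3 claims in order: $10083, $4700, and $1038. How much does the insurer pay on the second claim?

Claim 1 — $10083: $870 to deductible, leaving $9213; 10% of $9213 = $921.30. Cost to patient: $1791.30. OOP to date $1791.30. Plan pays $10083 − $1791.30 = $8291.70.
Claim 2 — $4700: deductible already satisfied, so patient's share is 10% × $4700 = $470. Adding that to $1791.30 gives $2261.30, past the $2000 cap; patient pays only $2000 − $1791.30 = $208.70. Plan pays $4700 − $208.70 = $4491.30.

$4491.30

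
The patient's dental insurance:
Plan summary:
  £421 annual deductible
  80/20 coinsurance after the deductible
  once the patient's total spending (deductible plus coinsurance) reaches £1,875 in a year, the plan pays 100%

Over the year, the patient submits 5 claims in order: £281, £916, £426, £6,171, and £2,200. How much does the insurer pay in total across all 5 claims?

Claim 1 — £281: fully absorbed by the deductible. Patient pays £281; OOP now £281. Plan pays £281 − £281 = £0.
Claim 2 — £916: £140 to deductible, leaving £776; patient's 20% is £155.20. Patient pays £295.20; OOP now £576.20. Plan pays £916 − £295.20 = £620.80.
Claim 3 — £426: deductible met; 20% of £426 = £85.20. Patient pays £85.20; OOP now £661.40. Insurer: £426 − £85.20 = £340.80.
Claim 4 — £6,171: 20% coinsurance on £6,171 = £1,234.20. OOP would hit £1,895.60 > £1,875, so the cap limits the patient to £1,875 − £661.40 = £1,213.60. Plan pays £6,171 − £1,213.60 = £4,957.40.
Claim 5 — £2,200: deductible met; 20% of £2,200 = £440. OOP would hit £2,315 > £1,875, so the cap limits the patient to £1,875 − £1,875 = £0. Insurer: £2,200 − £0 = £2,200.
Insurer total: £0 + £620.80 + £340.80 + £4,957.40 + £2,200 = £8,119.

£8,119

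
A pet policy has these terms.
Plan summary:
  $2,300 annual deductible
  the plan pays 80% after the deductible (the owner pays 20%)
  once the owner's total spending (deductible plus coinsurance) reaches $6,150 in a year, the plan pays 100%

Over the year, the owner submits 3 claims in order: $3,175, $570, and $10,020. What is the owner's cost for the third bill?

#1 ($3,175): $2,300 finishes the deductible; $875 goes to coinsurance; owner's 20% is $175. Cost to owner: $2,475. OOP to date $2,475.
#2 ($570): deductible already satisfied, so owner's share is 20% × $570 = $114. Owner pays $114; OOP now $2,589.
#3 ($10,020): deductible already satisfied, so owner's share is 20% × $10,020 = $2,004. Owner pays $2,004; OOP now $4,593.

$2,004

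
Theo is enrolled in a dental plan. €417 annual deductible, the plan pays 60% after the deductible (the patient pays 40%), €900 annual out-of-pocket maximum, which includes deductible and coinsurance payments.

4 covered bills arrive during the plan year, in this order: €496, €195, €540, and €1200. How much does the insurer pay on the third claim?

€324

#1 (€496): deductible takes €417, €79 remains; 40% of €79 = €31.60. Patient pays €448.60; OOP now €448.60. Insurer: €496 − €448.60 = €47.40.
#2 (€195): deductible met; 40% of €195 = €78. Patient pays €78; OOP now €526.60. Plan pays €195 − €78 = €117.
#3 (€540): deductible met; 40% of €540 = €216. Patient pays €216; OOP now €742.60. Plan pays €540 − €216 = €324.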